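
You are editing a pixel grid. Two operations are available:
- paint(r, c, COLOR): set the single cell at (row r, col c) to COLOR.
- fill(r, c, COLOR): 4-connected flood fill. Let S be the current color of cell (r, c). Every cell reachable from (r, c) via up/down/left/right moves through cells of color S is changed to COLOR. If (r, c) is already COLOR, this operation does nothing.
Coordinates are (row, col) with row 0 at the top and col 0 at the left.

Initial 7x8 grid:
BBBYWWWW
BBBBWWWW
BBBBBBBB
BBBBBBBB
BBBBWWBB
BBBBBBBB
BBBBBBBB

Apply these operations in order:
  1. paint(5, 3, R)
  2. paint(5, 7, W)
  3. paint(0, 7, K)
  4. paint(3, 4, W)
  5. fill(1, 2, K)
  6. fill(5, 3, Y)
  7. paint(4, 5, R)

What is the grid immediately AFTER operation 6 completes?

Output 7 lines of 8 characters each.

Answer: KKKYWWWK
KKKKWWWW
KKKKKKKK
KKKKWKKK
KKKKWWKK
KKKYKKKW
KKKKKKKK

Derivation:
After op 1 paint(5,3,R):
BBBYWWWW
BBBBWWWW
BBBBBBBB
BBBBBBBB
BBBBWWBB
BBBRBBBB
BBBBBBBB
After op 2 paint(5,7,W):
BBBYWWWW
BBBBWWWW
BBBBBBBB
BBBBBBBB
BBBBWWBB
BBBRBBBW
BBBBBBBB
After op 3 paint(0,7,K):
BBBYWWWK
BBBBWWWW
BBBBBBBB
BBBBBBBB
BBBBWWBB
BBBRBBBW
BBBBBBBB
After op 4 paint(3,4,W):
BBBYWWWK
BBBBWWWW
BBBBBBBB
BBBBWBBB
BBBBWWBB
BBBRBBBW
BBBBBBBB
After op 5 fill(1,2,K) [42 cells changed]:
KKKYWWWK
KKKKWWWW
KKKKKKKK
KKKKWKKK
KKKKWWKK
KKKRKKKW
KKKKKKKK
After op 6 fill(5,3,Y) [1 cells changed]:
KKKYWWWK
KKKKWWWW
KKKKKKKK
KKKKWKKK
KKKKWWKK
KKKYKKKW
KKKKKKKK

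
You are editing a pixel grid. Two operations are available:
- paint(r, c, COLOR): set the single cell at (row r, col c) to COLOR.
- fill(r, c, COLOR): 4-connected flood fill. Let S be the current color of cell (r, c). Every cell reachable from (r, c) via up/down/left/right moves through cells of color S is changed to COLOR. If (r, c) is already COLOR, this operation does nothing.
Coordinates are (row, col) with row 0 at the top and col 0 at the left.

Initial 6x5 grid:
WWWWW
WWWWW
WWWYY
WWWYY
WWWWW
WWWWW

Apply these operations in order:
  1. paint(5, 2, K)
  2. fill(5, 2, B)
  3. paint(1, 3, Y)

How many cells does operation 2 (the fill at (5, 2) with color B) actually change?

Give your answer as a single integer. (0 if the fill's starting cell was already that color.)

Answer: 1

Derivation:
After op 1 paint(5,2,K):
WWWWW
WWWWW
WWWYY
WWWYY
WWWWW
WWKWW
After op 2 fill(5,2,B) [1 cells changed]:
WWWWW
WWWWW
WWWYY
WWWYY
WWWWW
WWBWW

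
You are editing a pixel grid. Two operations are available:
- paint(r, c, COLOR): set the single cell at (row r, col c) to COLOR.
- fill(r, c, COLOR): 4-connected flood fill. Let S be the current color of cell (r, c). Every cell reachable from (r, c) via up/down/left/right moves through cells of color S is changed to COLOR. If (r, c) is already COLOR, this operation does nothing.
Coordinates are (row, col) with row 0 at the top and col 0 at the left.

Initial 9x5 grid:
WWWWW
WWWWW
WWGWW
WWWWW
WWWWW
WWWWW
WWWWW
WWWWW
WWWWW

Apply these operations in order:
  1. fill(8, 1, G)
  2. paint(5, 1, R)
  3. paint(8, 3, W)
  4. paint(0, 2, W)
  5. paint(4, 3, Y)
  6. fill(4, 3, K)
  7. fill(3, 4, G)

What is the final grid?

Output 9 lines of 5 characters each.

Answer: GGWGG
GGGGG
GGGGG
GGGGG
GGGKG
GRGGG
GGGGG
GGGGG
GGGWG

Derivation:
After op 1 fill(8,1,G) [44 cells changed]:
GGGGG
GGGGG
GGGGG
GGGGG
GGGGG
GGGGG
GGGGG
GGGGG
GGGGG
After op 2 paint(5,1,R):
GGGGG
GGGGG
GGGGG
GGGGG
GGGGG
GRGGG
GGGGG
GGGGG
GGGGG
After op 3 paint(8,3,W):
GGGGG
GGGGG
GGGGG
GGGGG
GGGGG
GRGGG
GGGGG
GGGGG
GGGWG
After op 4 paint(0,2,W):
GGWGG
GGGGG
GGGGG
GGGGG
GGGGG
GRGGG
GGGGG
GGGGG
GGGWG
After op 5 paint(4,3,Y):
GGWGG
GGGGG
GGGGG
GGGGG
GGGYG
GRGGG
GGGGG
GGGGG
GGGWG
After op 6 fill(4,3,K) [1 cells changed]:
GGWGG
GGGGG
GGGGG
GGGGG
GGGKG
GRGGG
GGGGG
GGGGG
GGGWG
After op 7 fill(3,4,G) [0 cells changed]:
GGWGG
GGGGG
GGGGG
GGGGG
GGGKG
GRGGG
GGGGG
GGGGG
GGGWG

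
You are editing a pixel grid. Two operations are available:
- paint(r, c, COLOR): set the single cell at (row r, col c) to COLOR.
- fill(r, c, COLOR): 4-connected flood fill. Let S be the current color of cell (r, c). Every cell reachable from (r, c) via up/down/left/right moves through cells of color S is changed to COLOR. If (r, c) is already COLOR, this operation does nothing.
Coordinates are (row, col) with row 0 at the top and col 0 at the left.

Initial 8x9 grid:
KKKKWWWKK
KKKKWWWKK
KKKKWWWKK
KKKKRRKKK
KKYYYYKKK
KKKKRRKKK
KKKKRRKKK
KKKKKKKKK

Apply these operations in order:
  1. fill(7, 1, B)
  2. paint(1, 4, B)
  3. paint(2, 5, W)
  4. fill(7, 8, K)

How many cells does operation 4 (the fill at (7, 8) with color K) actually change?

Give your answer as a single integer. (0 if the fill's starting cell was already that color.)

Answer: 54

Derivation:
After op 1 fill(7,1,B) [53 cells changed]:
BBBBWWWBB
BBBBWWWBB
BBBBWWWBB
BBBBRRBBB
BBYYYYBBB
BBBBRRBBB
BBBBRRBBB
BBBBBBBBB
After op 2 paint(1,4,B):
BBBBWWWBB
BBBBBWWBB
BBBBWWWBB
BBBBRRBBB
BBYYYYBBB
BBBBRRBBB
BBBBRRBBB
BBBBBBBBB
After op 3 paint(2,5,W):
BBBBWWWBB
BBBBBWWBB
BBBBWWWBB
BBBBRRBBB
BBYYYYBBB
BBBBRRBBB
BBBBRRBBB
BBBBBBBBB
After op 4 fill(7,8,K) [54 cells changed]:
KKKKWWWKK
KKKKKWWKK
KKKKWWWKK
KKKKRRKKK
KKYYYYKKK
KKKKRRKKK
KKKKRRKKK
KKKKKKKKK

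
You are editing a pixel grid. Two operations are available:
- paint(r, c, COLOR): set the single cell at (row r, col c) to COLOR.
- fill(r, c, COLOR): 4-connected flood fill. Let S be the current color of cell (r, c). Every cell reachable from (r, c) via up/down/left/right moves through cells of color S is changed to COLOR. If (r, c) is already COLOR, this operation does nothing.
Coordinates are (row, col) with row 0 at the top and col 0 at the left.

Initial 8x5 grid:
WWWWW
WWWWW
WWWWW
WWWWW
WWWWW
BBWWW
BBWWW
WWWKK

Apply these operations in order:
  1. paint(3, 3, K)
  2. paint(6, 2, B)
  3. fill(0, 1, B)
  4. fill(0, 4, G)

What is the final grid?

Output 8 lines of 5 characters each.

After op 1 paint(3,3,K):
WWWWW
WWWWW
WWWWW
WWWKW
WWWWW
BBWWW
BBWWW
WWWKK
After op 2 paint(6,2,B):
WWWWW
WWWWW
WWWWW
WWWKW
WWWWW
BBWWW
BBBWW
WWWKK
After op 3 fill(0,1,B) [29 cells changed]:
BBBBB
BBBBB
BBBBB
BBBKB
BBBBB
BBBBB
BBBBB
WWWKK
After op 4 fill(0,4,G) [34 cells changed]:
GGGGG
GGGGG
GGGGG
GGGKG
GGGGG
GGGGG
GGGGG
WWWKK

Answer: GGGGG
GGGGG
GGGGG
GGGKG
GGGGG
GGGGG
GGGGG
WWWKK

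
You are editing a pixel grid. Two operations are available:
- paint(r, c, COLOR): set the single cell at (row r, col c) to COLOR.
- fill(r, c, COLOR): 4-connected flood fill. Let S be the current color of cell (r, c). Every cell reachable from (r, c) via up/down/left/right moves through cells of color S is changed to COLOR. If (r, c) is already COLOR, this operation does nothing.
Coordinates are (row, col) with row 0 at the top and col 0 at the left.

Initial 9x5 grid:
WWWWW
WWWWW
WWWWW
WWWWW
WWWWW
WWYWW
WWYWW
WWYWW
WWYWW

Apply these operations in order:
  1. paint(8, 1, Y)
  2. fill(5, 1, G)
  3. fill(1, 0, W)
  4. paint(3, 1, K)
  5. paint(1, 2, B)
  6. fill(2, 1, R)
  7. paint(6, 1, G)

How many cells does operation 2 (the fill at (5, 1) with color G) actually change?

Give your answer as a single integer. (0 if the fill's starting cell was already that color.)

Answer: 40

Derivation:
After op 1 paint(8,1,Y):
WWWWW
WWWWW
WWWWW
WWWWW
WWWWW
WWYWW
WWYWW
WWYWW
WYYWW
After op 2 fill(5,1,G) [40 cells changed]:
GGGGG
GGGGG
GGGGG
GGGGG
GGGGG
GGYGG
GGYGG
GGYGG
GYYGG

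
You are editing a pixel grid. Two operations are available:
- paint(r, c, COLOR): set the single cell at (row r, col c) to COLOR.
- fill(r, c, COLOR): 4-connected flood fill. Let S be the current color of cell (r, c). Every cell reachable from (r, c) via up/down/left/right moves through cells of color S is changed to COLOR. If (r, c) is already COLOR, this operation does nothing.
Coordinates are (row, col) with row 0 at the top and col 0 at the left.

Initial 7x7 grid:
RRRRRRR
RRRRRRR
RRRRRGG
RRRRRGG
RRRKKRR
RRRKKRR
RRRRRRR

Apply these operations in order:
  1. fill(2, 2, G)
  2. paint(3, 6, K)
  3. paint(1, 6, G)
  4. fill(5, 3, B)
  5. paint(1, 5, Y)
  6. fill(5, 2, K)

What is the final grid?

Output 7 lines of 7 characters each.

Answer: KKKKKKK
KKKKKYK
KKKKKKK
KKKKKKK
KKKBBKK
KKKBBKK
KKKKKKK

Derivation:
After op 1 fill(2,2,G) [41 cells changed]:
GGGGGGG
GGGGGGG
GGGGGGG
GGGGGGG
GGGKKGG
GGGKKGG
GGGGGGG
After op 2 paint(3,6,K):
GGGGGGG
GGGGGGG
GGGGGGG
GGGGGGK
GGGKKGG
GGGKKGG
GGGGGGG
After op 3 paint(1,6,G):
GGGGGGG
GGGGGGG
GGGGGGG
GGGGGGK
GGGKKGG
GGGKKGG
GGGGGGG
After op 4 fill(5,3,B) [4 cells changed]:
GGGGGGG
GGGGGGG
GGGGGGG
GGGGGGK
GGGBBGG
GGGBBGG
GGGGGGG
After op 5 paint(1,5,Y):
GGGGGGG
GGGGGYG
GGGGGGG
GGGGGGK
GGGBBGG
GGGBBGG
GGGGGGG
After op 6 fill(5,2,K) [43 cells changed]:
KKKKKKK
KKKKKYK
KKKKKKK
KKKKKKK
KKKBBKK
KKKBBKK
KKKKKKK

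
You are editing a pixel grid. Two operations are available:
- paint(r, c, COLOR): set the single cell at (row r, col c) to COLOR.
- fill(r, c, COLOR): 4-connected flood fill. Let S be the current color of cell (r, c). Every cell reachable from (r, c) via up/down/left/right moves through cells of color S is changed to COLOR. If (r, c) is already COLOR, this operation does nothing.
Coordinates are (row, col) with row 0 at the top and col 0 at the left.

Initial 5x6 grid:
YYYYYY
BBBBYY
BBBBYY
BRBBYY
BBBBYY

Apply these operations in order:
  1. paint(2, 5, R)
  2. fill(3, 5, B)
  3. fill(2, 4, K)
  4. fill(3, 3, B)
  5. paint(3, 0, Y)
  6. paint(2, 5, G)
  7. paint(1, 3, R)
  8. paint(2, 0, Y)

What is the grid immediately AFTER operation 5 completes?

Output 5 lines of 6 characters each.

After op 1 paint(2,5,R):
YYYYYY
BBBBYY
BBBBYR
BRBBYY
BBBBYY
After op 2 fill(3,5,B) [13 cells changed]:
BBBBBB
BBBBBB
BBBBBR
BRBBBB
BBBBBB
After op 3 fill(2,4,K) [28 cells changed]:
KKKKKK
KKKKKK
KKKKKR
KRKKKK
KKKKKK
After op 4 fill(3,3,B) [28 cells changed]:
BBBBBB
BBBBBB
BBBBBR
BRBBBB
BBBBBB
After op 5 paint(3,0,Y):
BBBBBB
BBBBBB
BBBBBR
YRBBBB
BBBBBB

Answer: BBBBBB
BBBBBB
BBBBBR
YRBBBB
BBBBBB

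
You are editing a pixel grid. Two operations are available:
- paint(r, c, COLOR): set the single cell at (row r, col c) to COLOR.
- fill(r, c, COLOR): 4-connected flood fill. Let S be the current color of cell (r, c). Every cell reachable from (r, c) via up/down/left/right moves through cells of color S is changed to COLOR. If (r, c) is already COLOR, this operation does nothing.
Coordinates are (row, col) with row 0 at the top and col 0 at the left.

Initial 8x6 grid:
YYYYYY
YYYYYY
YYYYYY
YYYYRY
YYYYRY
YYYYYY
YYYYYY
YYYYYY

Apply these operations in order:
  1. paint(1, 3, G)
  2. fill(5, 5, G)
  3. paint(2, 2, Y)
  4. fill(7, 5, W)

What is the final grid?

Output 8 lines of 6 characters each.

After op 1 paint(1,3,G):
YYYYYY
YYYGYY
YYYYYY
YYYYRY
YYYYRY
YYYYYY
YYYYYY
YYYYYY
After op 2 fill(5,5,G) [45 cells changed]:
GGGGGG
GGGGGG
GGGGGG
GGGGRG
GGGGRG
GGGGGG
GGGGGG
GGGGGG
After op 3 paint(2,2,Y):
GGGGGG
GGGGGG
GGYGGG
GGGGRG
GGGGRG
GGGGGG
GGGGGG
GGGGGG
After op 4 fill(7,5,W) [45 cells changed]:
WWWWWW
WWWWWW
WWYWWW
WWWWRW
WWWWRW
WWWWWW
WWWWWW
WWWWWW

Answer: WWWWWW
WWWWWW
WWYWWW
WWWWRW
WWWWRW
WWWWWW
WWWWWW
WWWWWW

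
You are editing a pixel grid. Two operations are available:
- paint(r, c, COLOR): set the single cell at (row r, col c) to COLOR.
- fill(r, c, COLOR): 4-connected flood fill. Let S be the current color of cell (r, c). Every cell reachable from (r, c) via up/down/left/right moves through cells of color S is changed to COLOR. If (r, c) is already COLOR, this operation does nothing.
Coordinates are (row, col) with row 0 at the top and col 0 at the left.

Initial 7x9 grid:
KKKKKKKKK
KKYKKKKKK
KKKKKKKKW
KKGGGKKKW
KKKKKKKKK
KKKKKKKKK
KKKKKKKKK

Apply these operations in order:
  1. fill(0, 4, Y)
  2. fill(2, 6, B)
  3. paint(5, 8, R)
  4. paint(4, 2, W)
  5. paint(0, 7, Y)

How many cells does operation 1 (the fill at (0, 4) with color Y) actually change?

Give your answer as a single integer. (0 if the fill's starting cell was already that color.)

Answer: 57

Derivation:
After op 1 fill(0,4,Y) [57 cells changed]:
YYYYYYYYY
YYYYYYYYY
YYYYYYYYW
YYGGGYYYW
YYYYYYYYY
YYYYYYYYY
YYYYYYYYY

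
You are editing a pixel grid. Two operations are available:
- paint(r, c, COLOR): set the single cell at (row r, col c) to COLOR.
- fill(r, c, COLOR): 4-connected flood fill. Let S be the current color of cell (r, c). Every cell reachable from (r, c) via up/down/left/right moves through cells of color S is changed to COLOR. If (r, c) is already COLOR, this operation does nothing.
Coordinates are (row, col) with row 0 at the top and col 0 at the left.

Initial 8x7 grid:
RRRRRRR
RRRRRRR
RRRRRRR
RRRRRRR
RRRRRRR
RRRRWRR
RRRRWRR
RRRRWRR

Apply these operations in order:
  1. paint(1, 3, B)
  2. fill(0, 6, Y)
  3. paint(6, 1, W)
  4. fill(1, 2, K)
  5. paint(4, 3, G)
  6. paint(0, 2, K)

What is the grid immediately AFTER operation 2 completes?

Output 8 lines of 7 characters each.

After op 1 paint(1,3,B):
RRRRRRR
RRRBRRR
RRRRRRR
RRRRRRR
RRRRRRR
RRRRWRR
RRRRWRR
RRRRWRR
After op 2 fill(0,6,Y) [52 cells changed]:
YYYYYYY
YYYBYYY
YYYYYYY
YYYYYYY
YYYYYYY
YYYYWYY
YYYYWYY
YYYYWYY

Answer: YYYYYYY
YYYBYYY
YYYYYYY
YYYYYYY
YYYYYYY
YYYYWYY
YYYYWYY
YYYYWYY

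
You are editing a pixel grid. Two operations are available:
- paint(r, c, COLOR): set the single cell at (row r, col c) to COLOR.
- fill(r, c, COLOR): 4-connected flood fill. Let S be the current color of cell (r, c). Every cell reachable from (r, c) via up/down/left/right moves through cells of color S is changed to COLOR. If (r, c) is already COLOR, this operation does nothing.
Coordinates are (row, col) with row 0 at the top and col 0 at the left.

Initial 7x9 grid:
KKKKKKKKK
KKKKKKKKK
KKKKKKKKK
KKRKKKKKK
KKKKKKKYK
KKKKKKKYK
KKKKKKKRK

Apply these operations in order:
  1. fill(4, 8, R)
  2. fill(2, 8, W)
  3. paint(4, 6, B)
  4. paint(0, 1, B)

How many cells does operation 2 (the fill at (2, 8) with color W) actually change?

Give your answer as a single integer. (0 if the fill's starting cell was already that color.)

Answer: 61

Derivation:
After op 1 fill(4,8,R) [59 cells changed]:
RRRRRRRRR
RRRRRRRRR
RRRRRRRRR
RRRRRRRRR
RRRRRRRYR
RRRRRRRYR
RRRRRRRRR
After op 2 fill(2,8,W) [61 cells changed]:
WWWWWWWWW
WWWWWWWWW
WWWWWWWWW
WWWWWWWWW
WWWWWWWYW
WWWWWWWYW
WWWWWWWWW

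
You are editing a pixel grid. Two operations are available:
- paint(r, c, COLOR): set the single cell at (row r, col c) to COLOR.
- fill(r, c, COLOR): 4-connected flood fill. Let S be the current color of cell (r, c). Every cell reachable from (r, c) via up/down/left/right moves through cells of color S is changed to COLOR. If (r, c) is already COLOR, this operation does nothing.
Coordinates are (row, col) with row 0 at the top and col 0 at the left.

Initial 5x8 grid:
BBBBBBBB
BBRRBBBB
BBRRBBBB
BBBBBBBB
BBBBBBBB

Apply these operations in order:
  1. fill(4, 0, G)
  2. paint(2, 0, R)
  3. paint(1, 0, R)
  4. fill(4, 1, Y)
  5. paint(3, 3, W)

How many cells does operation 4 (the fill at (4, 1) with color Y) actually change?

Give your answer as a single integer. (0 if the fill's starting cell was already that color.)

Answer: 34

Derivation:
After op 1 fill(4,0,G) [36 cells changed]:
GGGGGGGG
GGRRGGGG
GGRRGGGG
GGGGGGGG
GGGGGGGG
After op 2 paint(2,0,R):
GGGGGGGG
GGRRGGGG
RGRRGGGG
GGGGGGGG
GGGGGGGG
After op 3 paint(1,0,R):
GGGGGGGG
RGRRGGGG
RGRRGGGG
GGGGGGGG
GGGGGGGG
After op 4 fill(4,1,Y) [34 cells changed]:
YYYYYYYY
RYRRYYYY
RYRRYYYY
YYYYYYYY
YYYYYYYY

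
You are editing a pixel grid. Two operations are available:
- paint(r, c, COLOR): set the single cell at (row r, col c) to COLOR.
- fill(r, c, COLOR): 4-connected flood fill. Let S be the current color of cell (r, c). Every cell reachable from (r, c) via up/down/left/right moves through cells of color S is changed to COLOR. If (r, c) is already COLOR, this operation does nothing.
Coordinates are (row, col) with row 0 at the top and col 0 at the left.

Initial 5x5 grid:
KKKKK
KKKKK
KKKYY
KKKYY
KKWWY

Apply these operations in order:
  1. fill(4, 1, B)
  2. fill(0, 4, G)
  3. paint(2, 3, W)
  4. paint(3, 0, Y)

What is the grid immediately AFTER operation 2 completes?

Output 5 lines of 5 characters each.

Answer: GGGGG
GGGGG
GGGYY
GGGYY
GGWWY

Derivation:
After op 1 fill(4,1,B) [18 cells changed]:
BBBBB
BBBBB
BBBYY
BBBYY
BBWWY
After op 2 fill(0,4,G) [18 cells changed]:
GGGGG
GGGGG
GGGYY
GGGYY
GGWWY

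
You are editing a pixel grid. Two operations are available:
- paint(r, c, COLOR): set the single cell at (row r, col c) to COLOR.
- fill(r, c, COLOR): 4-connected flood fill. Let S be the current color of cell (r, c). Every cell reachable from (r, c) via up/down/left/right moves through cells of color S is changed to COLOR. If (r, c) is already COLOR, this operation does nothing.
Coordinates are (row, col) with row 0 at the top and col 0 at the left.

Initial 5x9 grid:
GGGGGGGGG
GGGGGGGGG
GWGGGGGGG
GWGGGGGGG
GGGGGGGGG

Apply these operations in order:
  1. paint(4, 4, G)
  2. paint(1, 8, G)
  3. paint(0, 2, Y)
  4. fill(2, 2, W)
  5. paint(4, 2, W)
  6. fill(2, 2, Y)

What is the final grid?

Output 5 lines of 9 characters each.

After op 1 paint(4,4,G):
GGGGGGGGG
GGGGGGGGG
GWGGGGGGG
GWGGGGGGG
GGGGGGGGG
After op 2 paint(1,8,G):
GGGGGGGGG
GGGGGGGGG
GWGGGGGGG
GWGGGGGGG
GGGGGGGGG
After op 3 paint(0,2,Y):
GGYGGGGGG
GGGGGGGGG
GWGGGGGGG
GWGGGGGGG
GGGGGGGGG
After op 4 fill(2,2,W) [42 cells changed]:
WWYWWWWWW
WWWWWWWWW
WWWWWWWWW
WWWWWWWWW
WWWWWWWWW
After op 5 paint(4,2,W):
WWYWWWWWW
WWWWWWWWW
WWWWWWWWW
WWWWWWWWW
WWWWWWWWW
After op 6 fill(2,2,Y) [44 cells changed]:
YYYYYYYYY
YYYYYYYYY
YYYYYYYYY
YYYYYYYYY
YYYYYYYYY

Answer: YYYYYYYYY
YYYYYYYYY
YYYYYYYYY
YYYYYYYYY
YYYYYYYYY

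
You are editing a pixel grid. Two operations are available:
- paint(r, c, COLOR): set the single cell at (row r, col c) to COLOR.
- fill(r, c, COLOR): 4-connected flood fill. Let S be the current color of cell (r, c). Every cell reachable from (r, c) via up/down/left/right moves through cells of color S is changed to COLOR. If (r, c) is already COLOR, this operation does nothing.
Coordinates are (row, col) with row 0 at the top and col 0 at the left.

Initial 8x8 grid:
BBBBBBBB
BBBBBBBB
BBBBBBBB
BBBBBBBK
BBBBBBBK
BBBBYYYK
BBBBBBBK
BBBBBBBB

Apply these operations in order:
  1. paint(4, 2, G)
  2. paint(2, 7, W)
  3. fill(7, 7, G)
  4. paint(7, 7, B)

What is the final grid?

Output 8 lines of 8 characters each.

Answer: GGGGGGGG
GGGGGGGG
GGGGGGGW
GGGGGGGK
GGGGGGGK
GGGGYYYK
GGGGGGGK
GGGGGGGB

Derivation:
After op 1 paint(4,2,G):
BBBBBBBB
BBBBBBBB
BBBBBBBB
BBBBBBBK
BBGBBBBK
BBBBYYYK
BBBBBBBK
BBBBBBBB
After op 2 paint(2,7,W):
BBBBBBBB
BBBBBBBB
BBBBBBBW
BBBBBBBK
BBGBBBBK
BBBBYYYK
BBBBBBBK
BBBBBBBB
After op 3 fill(7,7,G) [55 cells changed]:
GGGGGGGG
GGGGGGGG
GGGGGGGW
GGGGGGGK
GGGGGGGK
GGGGYYYK
GGGGGGGK
GGGGGGGG
After op 4 paint(7,7,B):
GGGGGGGG
GGGGGGGG
GGGGGGGW
GGGGGGGK
GGGGGGGK
GGGGYYYK
GGGGGGGK
GGGGGGGB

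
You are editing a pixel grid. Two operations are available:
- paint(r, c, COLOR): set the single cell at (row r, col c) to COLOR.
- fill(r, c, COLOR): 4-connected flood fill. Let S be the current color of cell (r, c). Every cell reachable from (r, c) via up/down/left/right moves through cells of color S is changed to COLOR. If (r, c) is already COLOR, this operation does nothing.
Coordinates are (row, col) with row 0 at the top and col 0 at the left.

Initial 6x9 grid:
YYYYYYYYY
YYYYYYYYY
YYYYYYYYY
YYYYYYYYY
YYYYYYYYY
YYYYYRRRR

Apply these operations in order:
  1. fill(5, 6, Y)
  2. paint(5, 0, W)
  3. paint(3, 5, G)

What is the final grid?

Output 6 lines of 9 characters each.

Answer: YYYYYYYYY
YYYYYYYYY
YYYYYYYYY
YYYYYGYYY
YYYYYYYYY
WYYYYYYYY

Derivation:
After op 1 fill(5,6,Y) [4 cells changed]:
YYYYYYYYY
YYYYYYYYY
YYYYYYYYY
YYYYYYYYY
YYYYYYYYY
YYYYYYYYY
After op 2 paint(5,0,W):
YYYYYYYYY
YYYYYYYYY
YYYYYYYYY
YYYYYYYYY
YYYYYYYYY
WYYYYYYYY
After op 3 paint(3,5,G):
YYYYYYYYY
YYYYYYYYY
YYYYYYYYY
YYYYYGYYY
YYYYYYYYY
WYYYYYYYY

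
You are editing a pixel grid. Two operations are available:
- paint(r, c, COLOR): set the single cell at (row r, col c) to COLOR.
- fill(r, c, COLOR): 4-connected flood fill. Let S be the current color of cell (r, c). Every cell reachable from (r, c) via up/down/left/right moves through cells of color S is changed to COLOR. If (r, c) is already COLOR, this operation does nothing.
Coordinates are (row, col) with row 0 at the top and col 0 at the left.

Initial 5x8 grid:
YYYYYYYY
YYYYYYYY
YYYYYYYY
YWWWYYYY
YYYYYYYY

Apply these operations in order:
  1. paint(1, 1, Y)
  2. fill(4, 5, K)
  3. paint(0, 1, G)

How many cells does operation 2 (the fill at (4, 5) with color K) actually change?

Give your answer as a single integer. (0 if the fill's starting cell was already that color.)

After op 1 paint(1,1,Y):
YYYYYYYY
YYYYYYYY
YYYYYYYY
YWWWYYYY
YYYYYYYY
After op 2 fill(4,5,K) [37 cells changed]:
KKKKKKKK
KKKKKKKK
KKKKKKKK
KWWWKKKK
KKKKKKKK

Answer: 37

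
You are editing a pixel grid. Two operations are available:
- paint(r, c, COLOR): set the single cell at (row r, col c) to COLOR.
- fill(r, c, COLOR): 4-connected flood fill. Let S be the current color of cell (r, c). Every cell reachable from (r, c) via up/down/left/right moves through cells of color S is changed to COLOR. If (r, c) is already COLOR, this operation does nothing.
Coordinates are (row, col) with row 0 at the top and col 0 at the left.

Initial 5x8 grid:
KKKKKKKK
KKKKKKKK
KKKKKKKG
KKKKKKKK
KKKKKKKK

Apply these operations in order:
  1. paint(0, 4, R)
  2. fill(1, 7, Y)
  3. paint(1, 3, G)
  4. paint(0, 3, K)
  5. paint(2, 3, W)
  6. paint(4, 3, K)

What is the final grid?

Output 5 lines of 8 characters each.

After op 1 paint(0,4,R):
KKKKRKKK
KKKKKKKK
KKKKKKKG
KKKKKKKK
KKKKKKKK
After op 2 fill(1,7,Y) [38 cells changed]:
YYYYRYYY
YYYYYYYY
YYYYYYYG
YYYYYYYY
YYYYYYYY
After op 3 paint(1,3,G):
YYYYRYYY
YYYGYYYY
YYYYYYYG
YYYYYYYY
YYYYYYYY
After op 4 paint(0,3,K):
YYYKRYYY
YYYGYYYY
YYYYYYYG
YYYYYYYY
YYYYYYYY
After op 5 paint(2,3,W):
YYYKRYYY
YYYGYYYY
YYYWYYYG
YYYYYYYY
YYYYYYYY
After op 6 paint(4,3,K):
YYYKRYYY
YYYGYYYY
YYYWYYYG
YYYYYYYY
YYYKYYYY

Answer: YYYKRYYY
YYYGYYYY
YYYWYYYG
YYYYYYYY
YYYKYYYY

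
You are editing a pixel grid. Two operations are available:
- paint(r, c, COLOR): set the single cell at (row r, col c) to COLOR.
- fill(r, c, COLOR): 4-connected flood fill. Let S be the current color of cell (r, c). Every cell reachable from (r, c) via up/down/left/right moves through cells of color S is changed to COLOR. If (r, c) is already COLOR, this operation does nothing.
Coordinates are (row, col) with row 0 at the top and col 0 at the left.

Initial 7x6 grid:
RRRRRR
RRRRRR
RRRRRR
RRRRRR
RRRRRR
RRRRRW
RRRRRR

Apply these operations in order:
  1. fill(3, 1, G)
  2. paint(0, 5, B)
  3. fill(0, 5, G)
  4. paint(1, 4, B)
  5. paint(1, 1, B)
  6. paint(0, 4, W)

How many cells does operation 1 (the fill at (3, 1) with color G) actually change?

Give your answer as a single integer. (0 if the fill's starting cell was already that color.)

After op 1 fill(3,1,G) [41 cells changed]:
GGGGGG
GGGGGG
GGGGGG
GGGGGG
GGGGGG
GGGGGW
GGGGGG

Answer: 41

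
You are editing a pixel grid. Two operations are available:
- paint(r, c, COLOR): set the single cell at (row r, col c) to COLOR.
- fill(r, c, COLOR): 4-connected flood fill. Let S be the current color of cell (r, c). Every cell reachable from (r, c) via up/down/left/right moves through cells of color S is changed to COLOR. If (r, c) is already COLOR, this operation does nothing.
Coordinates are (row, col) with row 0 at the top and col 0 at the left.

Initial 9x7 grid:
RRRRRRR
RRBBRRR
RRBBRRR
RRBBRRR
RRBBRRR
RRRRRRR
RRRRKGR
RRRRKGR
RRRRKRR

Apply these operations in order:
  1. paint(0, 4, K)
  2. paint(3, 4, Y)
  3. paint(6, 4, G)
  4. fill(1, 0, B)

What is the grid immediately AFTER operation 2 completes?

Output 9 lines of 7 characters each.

After op 1 paint(0,4,K):
RRRRKRR
RRBBRRR
RRBBRRR
RRBBRRR
RRBBRRR
RRRRRRR
RRRRKGR
RRRRKGR
RRRRKRR
After op 2 paint(3,4,Y):
RRRRKRR
RRBBRRR
RRBBRRR
RRBBYRR
RRBBRRR
RRRRRRR
RRRRKGR
RRRRKGR
RRRRKRR

Answer: RRRRKRR
RRBBRRR
RRBBRRR
RRBBYRR
RRBBRRR
RRRRRRR
RRRRKGR
RRRRKGR
RRRRKRR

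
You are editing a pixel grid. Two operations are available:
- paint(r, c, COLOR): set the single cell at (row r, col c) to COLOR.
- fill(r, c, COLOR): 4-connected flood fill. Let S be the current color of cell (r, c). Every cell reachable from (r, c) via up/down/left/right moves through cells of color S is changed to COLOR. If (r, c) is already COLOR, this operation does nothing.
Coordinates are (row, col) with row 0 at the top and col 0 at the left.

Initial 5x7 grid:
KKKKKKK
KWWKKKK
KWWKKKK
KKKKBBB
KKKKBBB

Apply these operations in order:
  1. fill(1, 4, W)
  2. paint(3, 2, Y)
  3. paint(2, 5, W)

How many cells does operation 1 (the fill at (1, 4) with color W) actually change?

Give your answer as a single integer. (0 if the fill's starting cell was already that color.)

Answer: 25

Derivation:
After op 1 fill(1,4,W) [25 cells changed]:
WWWWWWW
WWWWWWW
WWWWWWW
WWWWBBB
WWWWBBB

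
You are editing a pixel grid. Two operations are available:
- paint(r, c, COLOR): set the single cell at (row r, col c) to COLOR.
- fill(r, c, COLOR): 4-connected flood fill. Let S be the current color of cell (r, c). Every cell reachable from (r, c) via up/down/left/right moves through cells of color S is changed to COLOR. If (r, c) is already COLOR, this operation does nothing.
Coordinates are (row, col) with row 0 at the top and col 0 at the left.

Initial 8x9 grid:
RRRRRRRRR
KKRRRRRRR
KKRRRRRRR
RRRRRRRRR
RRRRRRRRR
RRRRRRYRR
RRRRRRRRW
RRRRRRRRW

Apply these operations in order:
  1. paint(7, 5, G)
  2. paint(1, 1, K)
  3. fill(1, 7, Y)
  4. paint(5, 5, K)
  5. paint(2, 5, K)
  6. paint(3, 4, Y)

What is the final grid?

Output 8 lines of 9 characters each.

After op 1 paint(7,5,G):
RRRRRRRRR
KKRRRRRRR
KKRRRRRRR
RRRRRRRRR
RRRRRRRRR
RRRRRRYRR
RRRRRRRRW
RRRRRGRRW
After op 2 paint(1,1,K):
RRRRRRRRR
KKRRRRRRR
KKRRRRRRR
RRRRRRRRR
RRRRRRRRR
RRRRRRYRR
RRRRRRRRW
RRRRRGRRW
After op 3 fill(1,7,Y) [64 cells changed]:
YYYYYYYYY
KKYYYYYYY
KKYYYYYYY
YYYYYYYYY
YYYYYYYYY
YYYYYYYYY
YYYYYYYYW
YYYYYGYYW
After op 4 paint(5,5,K):
YYYYYYYYY
KKYYYYYYY
KKYYYYYYY
YYYYYYYYY
YYYYYYYYY
YYYYYKYYY
YYYYYYYYW
YYYYYGYYW
After op 5 paint(2,5,K):
YYYYYYYYY
KKYYYYYYY
KKYYYKYYY
YYYYYYYYY
YYYYYYYYY
YYYYYKYYY
YYYYYYYYW
YYYYYGYYW
After op 6 paint(3,4,Y):
YYYYYYYYY
KKYYYYYYY
KKYYYKYYY
YYYYYYYYY
YYYYYYYYY
YYYYYKYYY
YYYYYYYYW
YYYYYGYYW

Answer: YYYYYYYYY
KKYYYYYYY
KKYYYKYYY
YYYYYYYYY
YYYYYYYYY
YYYYYKYYY
YYYYYYYYW
YYYYYGYYW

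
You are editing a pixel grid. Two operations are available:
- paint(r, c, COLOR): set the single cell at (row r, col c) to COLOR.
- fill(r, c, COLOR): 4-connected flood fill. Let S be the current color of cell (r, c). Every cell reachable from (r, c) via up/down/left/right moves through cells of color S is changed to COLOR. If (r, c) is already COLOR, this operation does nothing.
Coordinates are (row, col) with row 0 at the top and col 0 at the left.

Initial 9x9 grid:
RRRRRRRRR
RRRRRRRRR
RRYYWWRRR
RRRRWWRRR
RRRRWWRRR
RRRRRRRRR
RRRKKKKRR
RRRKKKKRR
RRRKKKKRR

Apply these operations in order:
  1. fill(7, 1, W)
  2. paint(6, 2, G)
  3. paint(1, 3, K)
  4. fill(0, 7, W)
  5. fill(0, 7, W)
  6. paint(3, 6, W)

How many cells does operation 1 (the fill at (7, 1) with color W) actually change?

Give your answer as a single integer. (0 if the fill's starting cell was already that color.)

Answer: 61

Derivation:
After op 1 fill(7,1,W) [61 cells changed]:
WWWWWWWWW
WWWWWWWWW
WWYYWWWWW
WWWWWWWWW
WWWWWWWWW
WWWWWWWWW
WWWKKKKWW
WWWKKKKWW
WWWKKKKWW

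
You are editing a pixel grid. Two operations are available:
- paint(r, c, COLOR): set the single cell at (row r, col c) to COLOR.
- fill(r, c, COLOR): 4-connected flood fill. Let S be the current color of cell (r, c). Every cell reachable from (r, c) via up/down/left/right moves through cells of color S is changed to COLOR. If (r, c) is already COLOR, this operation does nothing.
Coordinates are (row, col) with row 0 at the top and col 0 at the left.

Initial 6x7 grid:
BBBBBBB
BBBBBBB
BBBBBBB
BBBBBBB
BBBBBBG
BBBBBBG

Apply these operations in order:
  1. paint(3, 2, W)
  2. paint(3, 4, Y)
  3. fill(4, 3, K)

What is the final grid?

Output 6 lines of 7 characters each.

Answer: KKKKKKK
KKKKKKK
KKKKKKK
KKWKYKK
KKKKKKG
KKKKKKG

Derivation:
After op 1 paint(3,2,W):
BBBBBBB
BBBBBBB
BBBBBBB
BBWBBBB
BBBBBBG
BBBBBBG
After op 2 paint(3,4,Y):
BBBBBBB
BBBBBBB
BBBBBBB
BBWBYBB
BBBBBBG
BBBBBBG
After op 3 fill(4,3,K) [38 cells changed]:
KKKKKKK
KKKKKKK
KKKKKKK
KKWKYKK
KKKKKKG
KKKKKKG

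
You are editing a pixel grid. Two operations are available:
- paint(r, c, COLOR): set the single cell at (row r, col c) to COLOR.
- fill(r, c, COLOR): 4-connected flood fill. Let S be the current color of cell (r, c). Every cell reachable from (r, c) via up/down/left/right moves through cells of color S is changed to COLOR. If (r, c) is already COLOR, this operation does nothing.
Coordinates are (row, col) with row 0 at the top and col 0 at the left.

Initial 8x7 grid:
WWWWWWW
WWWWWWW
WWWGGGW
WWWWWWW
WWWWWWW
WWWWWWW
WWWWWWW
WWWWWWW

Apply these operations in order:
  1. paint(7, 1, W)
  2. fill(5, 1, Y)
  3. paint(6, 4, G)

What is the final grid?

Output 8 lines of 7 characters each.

Answer: YYYYYYY
YYYYYYY
YYYGGGY
YYYYYYY
YYYYYYY
YYYYYYY
YYYYGYY
YYYYYYY

Derivation:
After op 1 paint(7,1,W):
WWWWWWW
WWWWWWW
WWWGGGW
WWWWWWW
WWWWWWW
WWWWWWW
WWWWWWW
WWWWWWW
After op 2 fill(5,1,Y) [53 cells changed]:
YYYYYYY
YYYYYYY
YYYGGGY
YYYYYYY
YYYYYYY
YYYYYYY
YYYYYYY
YYYYYYY
After op 3 paint(6,4,G):
YYYYYYY
YYYYYYY
YYYGGGY
YYYYYYY
YYYYYYY
YYYYYYY
YYYYGYY
YYYYYYY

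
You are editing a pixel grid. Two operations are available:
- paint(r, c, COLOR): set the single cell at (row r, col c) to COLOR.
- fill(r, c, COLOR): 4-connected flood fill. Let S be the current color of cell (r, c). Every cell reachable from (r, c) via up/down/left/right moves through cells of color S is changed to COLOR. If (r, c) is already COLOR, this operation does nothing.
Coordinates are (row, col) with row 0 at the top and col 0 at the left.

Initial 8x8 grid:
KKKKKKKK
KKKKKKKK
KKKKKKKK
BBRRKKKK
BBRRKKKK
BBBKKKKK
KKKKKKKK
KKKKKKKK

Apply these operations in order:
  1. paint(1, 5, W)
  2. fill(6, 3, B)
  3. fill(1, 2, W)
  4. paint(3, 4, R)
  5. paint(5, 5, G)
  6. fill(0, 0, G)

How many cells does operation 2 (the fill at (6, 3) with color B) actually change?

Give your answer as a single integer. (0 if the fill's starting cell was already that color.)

Answer: 52

Derivation:
After op 1 paint(1,5,W):
KKKKKKKK
KKKKKWKK
KKKKKKKK
BBRRKKKK
BBRRKKKK
BBBKKKKK
KKKKKKKK
KKKKKKKK
After op 2 fill(6,3,B) [52 cells changed]:
BBBBBBBB
BBBBBWBB
BBBBBBBB
BBRRBBBB
BBRRBBBB
BBBBBBBB
BBBBBBBB
BBBBBBBB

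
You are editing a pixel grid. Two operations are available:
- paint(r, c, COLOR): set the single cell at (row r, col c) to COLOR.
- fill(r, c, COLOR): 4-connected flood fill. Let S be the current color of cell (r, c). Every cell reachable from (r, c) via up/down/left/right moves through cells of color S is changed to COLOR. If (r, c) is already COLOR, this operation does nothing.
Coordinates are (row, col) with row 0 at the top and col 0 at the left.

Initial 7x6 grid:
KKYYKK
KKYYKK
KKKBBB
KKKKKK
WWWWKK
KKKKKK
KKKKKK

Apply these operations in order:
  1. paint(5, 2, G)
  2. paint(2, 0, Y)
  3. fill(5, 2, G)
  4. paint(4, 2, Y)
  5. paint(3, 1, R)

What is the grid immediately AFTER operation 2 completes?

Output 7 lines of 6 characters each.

Answer: KKYYKK
KKYYKK
YKKBBB
KKKKKK
WWWWKK
KKGKKK
KKKKKK

Derivation:
After op 1 paint(5,2,G):
KKYYKK
KKYYKK
KKKBBB
KKKKKK
WWWWKK
KKGKKK
KKKKKK
After op 2 paint(2,0,Y):
KKYYKK
KKYYKK
YKKBBB
KKKKKK
WWWWKK
KKGKKK
KKKKKK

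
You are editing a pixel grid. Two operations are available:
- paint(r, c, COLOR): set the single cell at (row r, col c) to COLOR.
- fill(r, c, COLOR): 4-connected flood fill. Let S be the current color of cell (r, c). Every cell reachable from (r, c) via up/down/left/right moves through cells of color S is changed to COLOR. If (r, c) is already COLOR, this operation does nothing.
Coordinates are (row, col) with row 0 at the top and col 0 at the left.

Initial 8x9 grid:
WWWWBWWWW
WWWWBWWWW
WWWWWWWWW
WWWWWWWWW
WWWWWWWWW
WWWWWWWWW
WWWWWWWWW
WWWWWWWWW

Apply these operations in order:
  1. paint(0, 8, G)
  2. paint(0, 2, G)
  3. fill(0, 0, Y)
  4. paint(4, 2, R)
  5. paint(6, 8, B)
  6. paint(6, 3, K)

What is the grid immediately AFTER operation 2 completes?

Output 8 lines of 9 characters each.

After op 1 paint(0,8,G):
WWWWBWWWG
WWWWBWWWW
WWWWWWWWW
WWWWWWWWW
WWWWWWWWW
WWWWWWWWW
WWWWWWWWW
WWWWWWWWW
After op 2 paint(0,2,G):
WWGWBWWWG
WWWWBWWWW
WWWWWWWWW
WWWWWWWWW
WWWWWWWWW
WWWWWWWWW
WWWWWWWWW
WWWWWWWWW

Answer: WWGWBWWWG
WWWWBWWWW
WWWWWWWWW
WWWWWWWWW
WWWWWWWWW
WWWWWWWWW
WWWWWWWWW
WWWWWWWWW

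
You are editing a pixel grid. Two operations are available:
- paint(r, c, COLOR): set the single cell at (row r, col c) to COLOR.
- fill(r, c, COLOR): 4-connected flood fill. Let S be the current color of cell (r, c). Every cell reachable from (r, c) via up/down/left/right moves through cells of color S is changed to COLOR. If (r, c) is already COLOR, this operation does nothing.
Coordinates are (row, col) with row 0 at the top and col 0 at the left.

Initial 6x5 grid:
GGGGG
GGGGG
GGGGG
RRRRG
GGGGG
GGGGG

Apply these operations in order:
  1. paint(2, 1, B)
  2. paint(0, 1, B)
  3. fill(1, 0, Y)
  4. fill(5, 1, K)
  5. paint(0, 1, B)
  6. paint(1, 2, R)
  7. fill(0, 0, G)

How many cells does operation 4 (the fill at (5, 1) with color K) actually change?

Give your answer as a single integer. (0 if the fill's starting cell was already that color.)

After op 1 paint(2,1,B):
GGGGG
GGGGG
GBGGG
RRRRG
GGGGG
GGGGG
After op 2 paint(0,1,B):
GBGGG
GGGGG
GBGGG
RRRRG
GGGGG
GGGGG
After op 3 fill(1,0,Y) [24 cells changed]:
YBYYY
YYYYY
YBYYY
RRRRY
YYYYY
YYYYY
After op 4 fill(5,1,K) [24 cells changed]:
KBKKK
KKKKK
KBKKK
RRRRK
KKKKK
KKKKK

Answer: 24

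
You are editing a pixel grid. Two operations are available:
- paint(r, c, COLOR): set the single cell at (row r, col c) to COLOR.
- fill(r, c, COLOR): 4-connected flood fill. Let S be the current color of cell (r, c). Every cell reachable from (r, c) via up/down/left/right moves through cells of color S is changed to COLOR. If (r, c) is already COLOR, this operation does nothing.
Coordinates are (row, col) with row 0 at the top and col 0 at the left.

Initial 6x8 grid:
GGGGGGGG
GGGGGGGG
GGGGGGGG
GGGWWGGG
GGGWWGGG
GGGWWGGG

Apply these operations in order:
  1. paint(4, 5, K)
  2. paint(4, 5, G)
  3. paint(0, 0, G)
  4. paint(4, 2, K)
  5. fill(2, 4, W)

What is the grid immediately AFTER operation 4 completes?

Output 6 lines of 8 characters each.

After op 1 paint(4,5,K):
GGGGGGGG
GGGGGGGG
GGGGGGGG
GGGWWGGG
GGGWWKGG
GGGWWGGG
After op 2 paint(4,5,G):
GGGGGGGG
GGGGGGGG
GGGGGGGG
GGGWWGGG
GGGWWGGG
GGGWWGGG
After op 3 paint(0,0,G):
GGGGGGGG
GGGGGGGG
GGGGGGGG
GGGWWGGG
GGGWWGGG
GGGWWGGG
After op 4 paint(4,2,K):
GGGGGGGG
GGGGGGGG
GGGGGGGG
GGGWWGGG
GGKWWGGG
GGGWWGGG

Answer: GGGGGGGG
GGGGGGGG
GGGGGGGG
GGGWWGGG
GGKWWGGG
GGGWWGGG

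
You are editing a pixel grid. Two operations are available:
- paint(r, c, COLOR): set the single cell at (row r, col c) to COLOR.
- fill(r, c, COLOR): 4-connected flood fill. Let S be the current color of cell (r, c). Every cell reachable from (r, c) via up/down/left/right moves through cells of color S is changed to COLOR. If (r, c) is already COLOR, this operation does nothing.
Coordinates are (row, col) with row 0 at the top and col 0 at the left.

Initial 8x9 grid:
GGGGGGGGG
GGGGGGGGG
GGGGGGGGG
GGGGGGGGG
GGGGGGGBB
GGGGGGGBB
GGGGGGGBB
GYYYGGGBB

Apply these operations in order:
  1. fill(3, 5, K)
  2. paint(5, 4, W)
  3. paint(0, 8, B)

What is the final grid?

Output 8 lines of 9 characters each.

Answer: KKKKKKKKB
KKKKKKKKK
KKKKKKKKK
KKKKKKKKK
KKKKKKKBB
KKKKWKKBB
KKKKKKKBB
KYYYKKKBB

Derivation:
After op 1 fill(3,5,K) [61 cells changed]:
KKKKKKKKK
KKKKKKKKK
KKKKKKKKK
KKKKKKKKK
KKKKKKKBB
KKKKKKKBB
KKKKKKKBB
KYYYKKKBB
After op 2 paint(5,4,W):
KKKKKKKKK
KKKKKKKKK
KKKKKKKKK
KKKKKKKKK
KKKKKKKBB
KKKKWKKBB
KKKKKKKBB
KYYYKKKBB
After op 3 paint(0,8,B):
KKKKKKKKB
KKKKKKKKK
KKKKKKKKK
KKKKKKKKK
KKKKKKKBB
KKKKWKKBB
KKKKKKKBB
KYYYKKKBB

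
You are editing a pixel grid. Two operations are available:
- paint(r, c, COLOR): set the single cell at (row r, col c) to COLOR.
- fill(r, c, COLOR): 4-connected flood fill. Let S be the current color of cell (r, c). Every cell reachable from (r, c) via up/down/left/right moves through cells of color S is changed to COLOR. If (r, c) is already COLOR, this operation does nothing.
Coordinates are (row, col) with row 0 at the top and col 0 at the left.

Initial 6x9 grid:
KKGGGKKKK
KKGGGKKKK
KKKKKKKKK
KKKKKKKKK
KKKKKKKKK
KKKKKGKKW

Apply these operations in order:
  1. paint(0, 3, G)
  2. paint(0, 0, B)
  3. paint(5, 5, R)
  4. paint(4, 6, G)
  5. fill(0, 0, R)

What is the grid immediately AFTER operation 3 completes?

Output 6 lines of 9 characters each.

Answer: BKGGGKKKK
KKGGGKKKK
KKKKKKKKK
KKKKKKKKK
KKKKKKKKK
KKKKKRKKW

Derivation:
After op 1 paint(0,3,G):
KKGGGKKKK
KKGGGKKKK
KKKKKKKKK
KKKKKKKKK
KKKKKKKKK
KKKKKGKKW
After op 2 paint(0,0,B):
BKGGGKKKK
KKGGGKKKK
KKKKKKKKK
KKKKKKKKK
KKKKKKKKK
KKKKKGKKW
After op 3 paint(5,5,R):
BKGGGKKKK
KKGGGKKKK
KKKKKKKKK
KKKKKKKKK
KKKKKKKKK
KKKKKRKKW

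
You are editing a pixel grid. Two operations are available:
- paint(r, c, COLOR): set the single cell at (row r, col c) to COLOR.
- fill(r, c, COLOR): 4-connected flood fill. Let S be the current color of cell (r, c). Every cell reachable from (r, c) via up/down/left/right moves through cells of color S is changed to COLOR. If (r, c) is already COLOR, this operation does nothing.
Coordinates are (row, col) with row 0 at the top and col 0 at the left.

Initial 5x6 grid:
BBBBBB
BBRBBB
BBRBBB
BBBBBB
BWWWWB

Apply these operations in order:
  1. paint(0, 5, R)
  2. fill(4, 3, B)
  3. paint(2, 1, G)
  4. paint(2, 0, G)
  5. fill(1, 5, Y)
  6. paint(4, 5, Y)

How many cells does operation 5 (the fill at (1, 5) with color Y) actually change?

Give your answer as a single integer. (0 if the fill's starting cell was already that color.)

After op 1 paint(0,5,R):
BBBBBR
BBRBBB
BBRBBB
BBBBBB
BWWWWB
After op 2 fill(4,3,B) [4 cells changed]:
BBBBBR
BBRBBB
BBRBBB
BBBBBB
BBBBBB
After op 3 paint(2,1,G):
BBBBBR
BBRBBB
BGRBBB
BBBBBB
BBBBBB
After op 4 paint(2,0,G):
BBBBBR
BBRBBB
GGRBBB
BBBBBB
BBBBBB
After op 5 fill(1,5,Y) [25 cells changed]:
YYYYYR
YYRYYY
GGRYYY
YYYYYY
YYYYYY

Answer: 25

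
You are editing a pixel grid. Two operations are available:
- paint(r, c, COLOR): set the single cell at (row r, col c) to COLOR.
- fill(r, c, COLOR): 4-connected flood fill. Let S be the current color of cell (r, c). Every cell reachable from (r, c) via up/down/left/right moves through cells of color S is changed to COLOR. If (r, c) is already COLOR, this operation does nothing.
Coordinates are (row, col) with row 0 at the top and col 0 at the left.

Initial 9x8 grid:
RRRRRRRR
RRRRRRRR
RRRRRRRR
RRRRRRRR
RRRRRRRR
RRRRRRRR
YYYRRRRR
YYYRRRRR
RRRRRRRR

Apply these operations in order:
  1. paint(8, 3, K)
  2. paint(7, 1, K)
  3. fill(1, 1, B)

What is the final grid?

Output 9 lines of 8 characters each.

Answer: BBBBBBBB
BBBBBBBB
BBBBBBBB
BBBBBBBB
BBBBBBBB
BBBBBBBB
YYYBBBBB
YKYBBBBB
RRRKBBBB

Derivation:
After op 1 paint(8,3,K):
RRRRRRRR
RRRRRRRR
RRRRRRRR
RRRRRRRR
RRRRRRRR
RRRRRRRR
YYYRRRRR
YYYRRRRR
RRRKRRRR
After op 2 paint(7,1,K):
RRRRRRRR
RRRRRRRR
RRRRRRRR
RRRRRRRR
RRRRRRRR
RRRRRRRR
YYYRRRRR
YKYRRRRR
RRRKRRRR
After op 3 fill(1,1,B) [62 cells changed]:
BBBBBBBB
BBBBBBBB
BBBBBBBB
BBBBBBBB
BBBBBBBB
BBBBBBBB
YYYBBBBB
YKYBBBBB
RRRKBBBB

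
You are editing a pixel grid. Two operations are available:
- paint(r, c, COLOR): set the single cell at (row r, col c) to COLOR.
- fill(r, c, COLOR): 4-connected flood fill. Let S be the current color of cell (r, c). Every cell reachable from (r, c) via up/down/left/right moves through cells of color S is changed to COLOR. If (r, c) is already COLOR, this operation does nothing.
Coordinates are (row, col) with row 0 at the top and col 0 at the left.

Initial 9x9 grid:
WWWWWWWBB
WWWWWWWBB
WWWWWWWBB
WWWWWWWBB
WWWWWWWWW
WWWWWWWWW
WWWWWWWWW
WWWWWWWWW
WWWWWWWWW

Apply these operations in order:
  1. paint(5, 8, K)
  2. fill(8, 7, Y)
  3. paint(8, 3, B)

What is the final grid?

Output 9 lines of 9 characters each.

Answer: YYYYYYYBB
YYYYYYYBB
YYYYYYYBB
YYYYYYYBB
YYYYYYYYY
YYYYYYYYK
YYYYYYYYY
YYYYYYYYY
YYYBYYYYY

Derivation:
After op 1 paint(5,8,K):
WWWWWWWBB
WWWWWWWBB
WWWWWWWBB
WWWWWWWBB
WWWWWWWWW
WWWWWWWWK
WWWWWWWWW
WWWWWWWWW
WWWWWWWWW
After op 2 fill(8,7,Y) [72 cells changed]:
YYYYYYYBB
YYYYYYYBB
YYYYYYYBB
YYYYYYYBB
YYYYYYYYY
YYYYYYYYK
YYYYYYYYY
YYYYYYYYY
YYYYYYYYY
After op 3 paint(8,3,B):
YYYYYYYBB
YYYYYYYBB
YYYYYYYBB
YYYYYYYBB
YYYYYYYYY
YYYYYYYYK
YYYYYYYYY
YYYYYYYYY
YYYBYYYYY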